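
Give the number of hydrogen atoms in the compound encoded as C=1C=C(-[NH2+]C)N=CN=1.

8

Hydrogens are implicit in SMILES; fill each atom to its normal valence:
  3 × C (aromatic): 1 H each → 3
  2 × N (aromatic): no H
  1 × C: 3 H
  1 × C (aromatic): no H
  1 × N (charge +1): 2 H
  Total hydrogens = 8.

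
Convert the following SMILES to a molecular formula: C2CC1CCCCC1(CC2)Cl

Heavy atoms from the SMILES: 10 C, 1 Cl.
Implicit hydrogens by atom environment:
  8 × C: 2 H each → 16
  1 × C: 1 H
  1 × C: no H
  1 × Cl: no H
  Total hydrogens = 17.
Molecular formula: C10H17Cl

C10H17Cl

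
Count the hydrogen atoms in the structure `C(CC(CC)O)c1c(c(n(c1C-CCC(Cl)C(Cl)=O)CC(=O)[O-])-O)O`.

22

Hydrogens are implicit in SMILES; fill each atom to its normal valence:
  7 × C: 2 H each → 14
  4 × C (aromatic): no H
  3 × O: 1 H each → 3
  2 × C: 1 H each → 2
  2 × C: no H
  2 × Cl: no H
  2 × O: no H
  1 × C: 3 H
  1 × N (aromatic): no H
  1 × O (charge -1): no H
  Total hydrogens = 22.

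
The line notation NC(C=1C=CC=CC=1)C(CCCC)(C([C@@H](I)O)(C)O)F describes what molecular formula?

C15H23FINO2

Heavy atoms from the SMILES: 15 C, 1 F, 1 I, 1 N, 2 O.
Implicit hydrogens by atom environment:
  5 × C (aromatic): 1 H each → 5
  3 × C: 2 H each → 6
  2 × C: 3 H each → 6
  2 × C: 1 H each → 2
  2 × C: no H
  2 × O: 1 H each → 2
  1 × C (aromatic): no H
  1 × F: no H
  1 × I: no H
  1 × N: 2 H
  Total hydrogens = 23.
Molecular formula: C15H23FINO2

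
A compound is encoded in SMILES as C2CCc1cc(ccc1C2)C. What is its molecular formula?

Heavy atoms from the SMILES: 11 C.
Implicit hydrogens by atom environment:
  4 × C: 2 H each → 8
  3 × C (aromatic): 1 H each → 3
  3 × C (aromatic): no H
  1 × C: 3 H
  Total hydrogens = 14.
Molecular formula: C11H14

C11H14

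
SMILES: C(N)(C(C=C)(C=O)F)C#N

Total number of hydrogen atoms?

7

Hydrogens are implicit in SMILES; fill each atom to its normal valence:
  3 × C: 1 H each → 3
  2 × C: no H
  1 × C: 2 H
  1 × F: no H
  1 × N: 2 H
  1 × N: no H
  1 × O: no H
  Total hydrogens = 7.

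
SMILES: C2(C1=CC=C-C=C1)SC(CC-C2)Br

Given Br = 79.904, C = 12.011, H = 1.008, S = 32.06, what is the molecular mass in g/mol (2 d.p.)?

257.19

Molecular formula: C11H13BrS.
M = 1×79.904 + 11×12.011 + 13×1.008 + 1×32.06 = 257.19 g/mol.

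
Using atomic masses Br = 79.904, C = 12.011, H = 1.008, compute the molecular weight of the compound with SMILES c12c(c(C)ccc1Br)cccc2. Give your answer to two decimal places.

221.10

Molecular formula: C11H9Br.
M = 1×79.904 + 11×12.011 + 9×1.008 = 221.10 g/mol.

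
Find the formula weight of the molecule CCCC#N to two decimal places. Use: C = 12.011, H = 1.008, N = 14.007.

Molecular formula: C4H7N.
M = 4×12.011 + 7×1.008 + 1×14.007 = 69.11 g/mol.

69.11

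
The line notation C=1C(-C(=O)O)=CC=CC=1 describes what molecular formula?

Heavy atoms from the SMILES: 7 C, 2 O.
Implicit hydrogens by atom environment:
  5 × C (aromatic): 1 H each → 5
  1 × C (aromatic): no H
  1 × C: no H
  1 × O: 1 H
  1 × O: no H
  Total hydrogens = 6.
Molecular formula: C7H6O2

C7H6O2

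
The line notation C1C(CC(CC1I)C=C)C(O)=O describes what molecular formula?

Heavy atoms from the SMILES: 9 C, 1 I, 2 O.
Implicit hydrogens by atom environment:
  4 × C: 2 H each → 8
  4 × C: 1 H each → 4
  1 × C: no H
  1 × I: no H
  1 × O: 1 H
  1 × O: no H
  Total hydrogens = 13.
Molecular formula: C9H13IO2

C9H13IO2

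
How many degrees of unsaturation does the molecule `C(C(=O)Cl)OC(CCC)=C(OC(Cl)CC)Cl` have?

2

Molecular formula from the SMILES: C10H15Cl3O3.
DoU = (2C + 2 + N − H − X)/2 = (2·10 + 2 + 0 − 15 − 3)/2 = 4/2 = 2.
(Structurally: 0 ring(s) + 2 π bond(s) = 2.)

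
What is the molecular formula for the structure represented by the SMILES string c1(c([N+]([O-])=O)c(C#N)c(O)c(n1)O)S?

Heavy atoms from the SMILES: 6 C, 3 N, 4 O, 1 S.
Implicit hydrogens by atom environment:
  5 × C (aromatic): no H
  2 × O: 1 H each → 2
  1 × C: no H
  1 × N (aromatic): no H
  1 × N (charge +1): no H
  1 × N: no H
  1 × O: no H
  1 × O (charge -1): no H
  1 × S: 1 H
  Total hydrogens = 3.
Molecular formula: C6H3N3O4S

C6H3N3O4S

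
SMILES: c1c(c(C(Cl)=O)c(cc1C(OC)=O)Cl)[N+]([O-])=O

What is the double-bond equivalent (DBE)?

7

Molecular formula from the SMILES: C9H5Cl2NO5.
DoU = (2C + 2 + N − H − X)/2 = (2·9 + 2 + 1 − 5 − 2)/2 = 14/2 = 7.
(Structurally: 1 ring(s) + 6 π bond(s) = 7.)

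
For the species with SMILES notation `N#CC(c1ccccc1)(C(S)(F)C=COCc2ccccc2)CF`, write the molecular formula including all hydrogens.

Heavy atoms from the SMILES: 19 C, 2 F, 1 N, 1 O, 1 S.
Implicit hydrogens by atom environment:
  10 × C (aromatic): 1 H each → 10
  3 × C: no H
  2 × C: 2 H each → 4
  2 × C: 1 H each → 2
  2 × C (aromatic): no H
  2 × F: no H
  1 × N: no H
  1 × O: no H
  1 × S: 1 H
  Total hydrogens = 17.
Molecular formula: C19H17F2NOS

C19H17F2NOS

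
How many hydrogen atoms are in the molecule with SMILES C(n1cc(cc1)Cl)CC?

Hydrogens are implicit in SMILES; fill each atom to its normal valence:
  3 × C (aromatic): 1 H each → 3
  2 × C: 2 H each → 4
  1 × C: 3 H
  1 × C (aromatic): no H
  1 × Cl: no H
  1 × N (aromatic): no H
  Total hydrogens = 10.

10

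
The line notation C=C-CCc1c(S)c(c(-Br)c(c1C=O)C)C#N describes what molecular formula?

C13H12BrNOS

Heavy atoms from the SMILES: 1 Br, 13 C, 1 N, 1 O, 1 S.
Implicit hydrogens by atom environment:
  6 × C (aromatic): no H
  3 × C: 2 H each → 6
  2 × C: 1 H each → 2
  1 × Br: no H
  1 × C: 3 H
  1 × C: no H
  1 × N: no H
  1 × O: no H
  1 × S: 1 H
  Total hydrogens = 12.
Molecular formula: C13H12BrNOS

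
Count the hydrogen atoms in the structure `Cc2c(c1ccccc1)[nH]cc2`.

11

Hydrogens are implicit in SMILES; fill each atom to its normal valence:
  7 × C (aromatic): 1 H each → 7
  3 × C (aromatic): no H
  1 × C: 3 H
  1 × N (aromatic): 1 H
  Total hydrogens = 11.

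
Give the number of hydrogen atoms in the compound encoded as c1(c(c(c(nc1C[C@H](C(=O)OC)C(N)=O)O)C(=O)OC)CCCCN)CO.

Hydrogens are implicit in SMILES; fill each atom to its normal valence:
  6 × C: 2 H each → 12
  5 × C (aromatic): no H
  5 × O: no H
  3 × C: no H
  2 × C: 3 H each → 6
  2 × N: 2 H each → 4
  2 × O: 1 H each → 2
  1 × C: 1 H
  1 × N (aromatic): no H
  Total hydrogens = 25.

25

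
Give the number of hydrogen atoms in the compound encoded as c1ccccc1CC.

10

Hydrogens are implicit in SMILES; fill each atom to its normal valence:
  5 × C (aromatic): 1 H each → 5
  1 × C: 3 H
  1 × C: 2 H
  1 × C (aromatic): no H
  Total hydrogens = 10.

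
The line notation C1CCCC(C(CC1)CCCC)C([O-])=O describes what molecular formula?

C13H23O2-

Heavy atoms from the SMILES: 13 C, 2 O.
Implicit hydrogens by atom environment:
  9 × C: 2 H each → 18
  2 × C: 1 H each → 2
  1 × C: 3 H
  1 × C: no H
  1 × O: no H
  1 × O (charge -1): no H
  Total hydrogens = 23.
Net charge -1.
Molecular formula: C13H23O2-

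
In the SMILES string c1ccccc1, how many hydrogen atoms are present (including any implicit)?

Hydrogens are implicit in SMILES; fill each atom to its normal valence:
  6 × C (aromatic): 1 H each → 6
  Total hydrogens = 6.

6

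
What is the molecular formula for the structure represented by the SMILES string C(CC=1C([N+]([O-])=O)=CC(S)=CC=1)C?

Heavy atoms from the SMILES: 9 C, 1 N, 2 O, 1 S.
Implicit hydrogens by atom environment:
  3 × C (aromatic): 1 H each → 3
  3 × C (aromatic): no H
  2 × C: 2 H each → 4
  1 × C: 3 H
  1 × N (charge +1): no H
  1 × O: no H
  1 × O (charge -1): no H
  1 × S: 1 H
  Total hydrogens = 11.
Molecular formula: C9H11NO2S

C9H11NO2S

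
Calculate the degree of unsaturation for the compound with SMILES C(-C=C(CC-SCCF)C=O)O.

Molecular formula from the SMILES: C8H13FO2S.
DoU = (2C + 2 + N − H − X)/2 = (2·8 + 2 + 0 − 13 − 1)/2 = 4/2 = 2.
(Structurally: 0 ring(s) + 2 π bond(s) = 2.)

2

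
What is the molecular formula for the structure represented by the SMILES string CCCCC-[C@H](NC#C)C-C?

C10H19N

Heavy atoms from the SMILES: 10 C, 1 N.
Implicit hydrogens by atom environment:
  5 × C: 2 H each → 10
  2 × C: 3 H each → 6
  2 × C: 1 H each → 2
  1 × C: no H
  1 × N: 1 H
  Total hydrogens = 19.
Molecular formula: C10H19N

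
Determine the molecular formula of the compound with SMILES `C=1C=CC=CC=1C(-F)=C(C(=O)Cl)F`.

Heavy atoms from the SMILES: 9 C, 1 Cl, 2 F, 1 O.
Implicit hydrogens by atom environment:
  5 × C (aromatic): 1 H each → 5
  3 × C: no H
  2 × F: no H
  1 × C (aromatic): no H
  1 × Cl: no H
  1 × O: no H
  Total hydrogens = 5.
Molecular formula: C9H5ClF2O

C9H5ClF2O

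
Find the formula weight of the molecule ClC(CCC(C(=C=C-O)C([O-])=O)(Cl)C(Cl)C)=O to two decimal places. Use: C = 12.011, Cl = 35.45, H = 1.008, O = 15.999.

300.54

Molecular formula: C10H10Cl3O4-.
M = 10×12.011 + 3×35.45 + 10×1.008 + 4×15.999 = 300.54 g/mol.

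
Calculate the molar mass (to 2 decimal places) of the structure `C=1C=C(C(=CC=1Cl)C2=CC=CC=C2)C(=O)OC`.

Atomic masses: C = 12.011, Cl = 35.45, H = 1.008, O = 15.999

Molecular formula: C14H11ClO2.
M = 14×12.011 + 1×35.45 + 11×1.008 + 2×15.999 = 246.69 g/mol.

246.69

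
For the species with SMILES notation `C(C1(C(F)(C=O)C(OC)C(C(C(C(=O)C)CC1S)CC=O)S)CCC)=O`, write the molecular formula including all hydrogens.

C18H27FO5S2

Heavy atoms from the SMILES: 18 C, 1 F, 5 O, 2 S.
Implicit hydrogens by atom environment:
  8 × C: 1 H each → 8
  5 × O: no H
  4 × C: 2 H each → 8
  3 × C: 3 H each → 9
  3 × C: no H
  2 × S: 1 H each → 2
  1 × F: no H
  Total hydrogens = 27.
Molecular formula: C18H27FO5S2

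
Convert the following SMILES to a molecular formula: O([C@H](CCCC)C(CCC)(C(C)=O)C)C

Heavy atoms from the SMILES: 13 C, 2 O.
Implicit hydrogens by atom environment:
  5 × C: 3 H each → 15
  5 × C: 2 H each → 10
  2 × C: no H
  2 × O: no H
  1 × C: 1 H
  Total hydrogens = 26.
Molecular formula: C13H26O2

C13H26O2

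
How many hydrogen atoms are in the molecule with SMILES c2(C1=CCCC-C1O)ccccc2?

Hydrogens are implicit in SMILES; fill each atom to its normal valence:
  5 × C (aromatic): 1 H each → 5
  3 × C: 2 H each → 6
  2 × C: 1 H each → 2
  1 × C: no H
  1 × C (aromatic): no H
  1 × O: 1 H
  Total hydrogens = 14.

14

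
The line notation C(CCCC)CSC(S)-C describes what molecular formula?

Heavy atoms from the SMILES: 8 C, 2 S.
Implicit hydrogens by atom environment:
  5 × C: 2 H each → 10
  2 × C: 3 H each → 6
  1 × C: 1 H
  1 × S: 1 H
  1 × S: no H
  Total hydrogens = 18.
Molecular formula: C8H18S2

C8H18S2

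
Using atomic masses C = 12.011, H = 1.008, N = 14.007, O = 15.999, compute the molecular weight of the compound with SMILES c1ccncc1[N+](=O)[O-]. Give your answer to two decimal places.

124.10

Molecular formula: C5H4N2O2.
M = 5×12.011 + 4×1.008 + 2×14.007 + 2×15.999 = 124.10 g/mol.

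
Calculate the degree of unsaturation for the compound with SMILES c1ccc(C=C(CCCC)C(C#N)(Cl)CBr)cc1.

7

Molecular formula from the SMILES: C15H17BrClN.
DoU = (2C + 2 + N − H − X)/2 = (2·15 + 2 + 1 − 17 − 2)/2 = 14/2 = 7.
(Structurally: 1 ring(s) + 6 π bond(s) = 7.)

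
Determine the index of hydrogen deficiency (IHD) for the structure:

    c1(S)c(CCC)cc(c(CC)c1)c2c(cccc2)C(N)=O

9

Molecular formula from the SMILES: C18H21NOS.
DoU = (2C + 2 + N − H − X)/2 = (2·18 + 2 + 1 − 21 − 0)/2 = 18/2 = 9.
(Structurally: 2 ring(s) + 7 π bond(s) = 9.)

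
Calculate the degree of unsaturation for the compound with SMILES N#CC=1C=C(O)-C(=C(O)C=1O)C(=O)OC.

7

Molecular formula from the SMILES: C9H7NO5.
DoU = (2C + 2 + N − H − X)/2 = (2·9 + 2 + 1 − 7 − 0)/2 = 14/2 = 7.
(Structurally: 1 ring(s) + 6 π bond(s) = 7.)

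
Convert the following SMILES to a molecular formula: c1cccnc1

Heavy atoms from the SMILES: 5 C, 1 N.
Implicit hydrogens by atom environment:
  5 × C (aromatic): 1 H each → 5
  1 × N (aromatic): no H
  Total hydrogens = 5.
Molecular formula: C5H5N

C5H5N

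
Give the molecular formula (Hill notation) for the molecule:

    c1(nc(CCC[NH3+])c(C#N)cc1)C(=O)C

C11H14N3O+

Heavy atoms from the SMILES: 11 C, 3 N, 1 O.
Implicit hydrogens by atom environment:
  3 × C: 2 H each → 6
  3 × C (aromatic): no H
  2 × C (aromatic): 1 H each → 2
  2 × C: no H
  1 × C: 3 H
  1 × N (charge +1): 3 H
  1 × N (aromatic): no H
  1 × N: no H
  1 × O: no H
  Total hydrogens = 14.
Net charge +1.
Molecular formula: C11H14N3O+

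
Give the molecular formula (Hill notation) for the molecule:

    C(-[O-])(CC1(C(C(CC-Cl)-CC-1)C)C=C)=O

Heavy atoms from the SMILES: 12 C, 1 Cl, 2 O.
Implicit hydrogens by atom environment:
  6 × C: 2 H each → 12
  3 × C: 1 H each → 3
  2 × C: no H
  1 × C: 3 H
  1 × Cl: no H
  1 × O: no H
  1 × O (charge -1): no H
  Total hydrogens = 18.
Net charge -1.
Molecular formula: C12H18ClO2-

C12H18ClO2-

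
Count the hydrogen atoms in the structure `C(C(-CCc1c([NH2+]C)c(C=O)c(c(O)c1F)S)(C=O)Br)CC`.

20

Hydrogens are implicit in SMILES; fill each atom to its normal valence:
  6 × C (aromatic): no H
  4 × C: 2 H each → 8
  2 × C: 3 H each → 6
  2 × C: 1 H each → 2
  2 × O: no H
  1 × Br: no H
  1 × C: no H
  1 × F: no H
  1 × N (charge +1): 2 H
  1 × O: 1 H
  1 × S: 1 H
  Total hydrogens = 20.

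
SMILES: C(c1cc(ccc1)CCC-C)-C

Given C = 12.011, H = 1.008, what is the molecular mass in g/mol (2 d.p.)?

Molecular formula: C12H18.
M = 12×12.011 + 18×1.008 = 162.28 g/mol.

162.28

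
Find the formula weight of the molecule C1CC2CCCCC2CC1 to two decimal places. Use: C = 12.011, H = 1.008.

138.25

Molecular formula: C10H18.
M = 10×12.011 + 18×1.008 = 138.25 g/mol.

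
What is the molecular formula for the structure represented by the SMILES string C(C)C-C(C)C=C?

Heavy atoms from the SMILES: 7 C.
Implicit hydrogens by atom environment:
  3 × C: 2 H each → 6
  2 × C: 3 H each → 6
  2 × C: 1 H each → 2
  Total hydrogens = 14.
Molecular formula: C7H14

C7H14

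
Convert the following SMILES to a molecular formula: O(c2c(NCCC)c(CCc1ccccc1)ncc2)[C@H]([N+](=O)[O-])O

Heavy atoms from the SMILES: 17 C, 3 N, 4 O.
Implicit hydrogens by atom environment:
  7 × C (aromatic): 1 H each → 7
  4 × C: 2 H each → 8
  4 × C (aromatic): no H
  2 × O: no H
  1 × C: 3 H
  1 × C: 1 H
  1 × N: 1 H
  1 × N (aromatic): no H
  1 × N (charge +1): no H
  1 × O: 1 H
  1 × O (charge -1): no H
  Total hydrogens = 21.
Molecular formula: C17H21N3O4

C17H21N3O4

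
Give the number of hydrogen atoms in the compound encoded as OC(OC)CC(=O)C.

Hydrogens are implicit in SMILES; fill each atom to its normal valence:
  2 × C: 3 H each → 6
  2 × O: no H
  1 × C: 2 H
  1 × C: 1 H
  1 × C: no H
  1 × O: 1 H
  Total hydrogens = 10.

10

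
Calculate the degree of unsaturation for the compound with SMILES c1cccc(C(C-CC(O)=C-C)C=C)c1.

6

Molecular formula from the SMILES: C14H18O.
DoU = (2C + 2 + N − H − X)/2 = (2·14 + 2 + 0 − 18 − 0)/2 = 12/2 = 6.
(Structurally: 1 ring(s) + 5 π bond(s) = 6.)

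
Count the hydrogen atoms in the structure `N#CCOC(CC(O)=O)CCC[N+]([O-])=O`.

Hydrogens are implicit in SMILES; fill each atom to its normal valence:
  5 × C: 2 H each → 10
  3 × O: no H
  2 × C: no H
  1 × C: 1 H
  1 × N (charge +1): no H
  1 × N: no H
  1 × O: 1 H
  1 × O (charge -1): no H
  Total hydrogens = 12.

12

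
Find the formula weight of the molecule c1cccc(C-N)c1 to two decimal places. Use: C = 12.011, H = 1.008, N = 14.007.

Molecular formula: C7H9N.
M = 7×12.011 + 9×1.008 + 1×14.007 = 107.16 g/mol.

107.16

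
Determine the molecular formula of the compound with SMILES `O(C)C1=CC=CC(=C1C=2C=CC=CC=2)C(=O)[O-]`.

Heavy atoms from the SMILES: 14 C, 3 O.
Implicit hydrogens by atom environment:
  8 × C (aromatic): 1 H each → 8
  4 × C (aromatic): no H
  2 × O: no H
  1 × C: 3 H
  1 × C: no H
  1 × O (charge -1): no H
  Total hydrogens = 11.
Net charge -1.
Molecular formula: C14H11O3-

C14H11O3-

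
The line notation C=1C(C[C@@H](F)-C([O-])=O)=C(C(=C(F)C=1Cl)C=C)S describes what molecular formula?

Heavy atoms from the SMILES: 11 C, 1 Cl, 2 F, 2 O, 1 S.
Implicit hydrogens by atom environment:
  5 × C (aromatic): no H
  2 × C: 2 H each → 4
  2 × C: 1 H each → 2
  2 × F: no H
  1 × C (aromatic): 1 H
  1 × C: no H
  1 × Cl: no H
  1 × O: no H
  1 × O (charge -1): no H
  1 × S: 1 H
  Total hydrogens = 8.
Net charge -1.
Molecular formula: C11H8ClF2O2S-

C11H8ClF2O2S-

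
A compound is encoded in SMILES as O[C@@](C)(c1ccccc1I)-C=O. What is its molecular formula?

Heavy atoms from the SMILES: 9 C, 1 I, 2 O.
Implicit hydrogens by atom environment:
  4 × C (aromatic): 1 H each → 4
  2 × C (aromatic): no H
  1 × C: 3 H
  1 × C: 1 H
  1 × C: no H
  1 × I: no H
  1 × O: 1 H
  1 × O: no H
  Total hydrogens = 9.
Molecular formula: C9H9IO2

C9H9IO2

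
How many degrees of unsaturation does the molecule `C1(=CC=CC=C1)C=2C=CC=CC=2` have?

8

Molecular formula from the SMILES: C12H10.
DoU = (2C + 2 + N − H − X)/2 = (2·12 + 2 + 0 − 10 − 0)/2 = 16/2 = 8.
(Structurally: 2 ring(s) + 6 π bond(s) = 8.)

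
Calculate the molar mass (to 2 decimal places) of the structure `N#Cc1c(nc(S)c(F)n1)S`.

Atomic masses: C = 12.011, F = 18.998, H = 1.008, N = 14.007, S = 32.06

Molecular formula: C5H2FN3S2.
M = 5×12.011 + 1×18.998 + 2×1.008 + 3×14.007 + 2×32.06 = 187.21 g/mol.

187.21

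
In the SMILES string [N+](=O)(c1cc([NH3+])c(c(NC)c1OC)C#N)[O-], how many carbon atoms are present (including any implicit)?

The symbol for carbon appears 9 times in the SMILES. Lowercase c denotes aromatic carbon and counts toward C.

9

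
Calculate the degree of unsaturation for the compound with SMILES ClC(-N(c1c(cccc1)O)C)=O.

Molecular formula from the SMILES: C8H8ClNO2.
DoU = (2C + 2 + N − H − X)/2 = (2·8 + 2 + 1 − 8 − 1)/2 = 10/2 = 5.
(Structurally: 1 ring(s) + 4 π bond(s) = 5.)

5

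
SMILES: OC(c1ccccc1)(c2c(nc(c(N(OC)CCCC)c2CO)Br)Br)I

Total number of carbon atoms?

18

The symbol for carbon appears 18 times in the SMILES. Lowercase c denotes aromatic carbon and counts toward C.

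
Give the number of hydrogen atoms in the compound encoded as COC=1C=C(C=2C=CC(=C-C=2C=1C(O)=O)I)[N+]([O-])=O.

8

Hydrogens are implicit in SMILES; fill each atom to its normal valence:
  6 × C (aromatic): no H
  4 × C (aromatic): 1 H each → 4
  3 × O: no H
  1 × C: 3 H
  1 × C: no H
  1 × I: no H
  1 × N (charge +1): no H
  1 × O: 1 H
  1 × O (charge -1): no H
  Total hydrogens = 8.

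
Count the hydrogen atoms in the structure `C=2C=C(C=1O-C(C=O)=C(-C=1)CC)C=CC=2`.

12

Hydrogens are implicit in SMILES; fill each atom to its normal valence:
  6 × C (aromatic): 1 H each → 6
  4 × C (aromatic): no H
  1 × C: 3 H
  1 × C: 2 H
  1 × C: 1 H
  1 × O (aromatic): no H
  1 × O: no H
  Total hydrogens = 12.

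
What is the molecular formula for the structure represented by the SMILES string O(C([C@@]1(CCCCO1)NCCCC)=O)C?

C11H21NO3

Heavy atoms from the SMILES: 11 C, 1 N, 3 O.
Implicit hydrogens by atom environment:
  7 × C: 2 H each → 14
  3 × O: no H
  2 × C: 3 H each → 6
  2 × C: no H
  1 × N: 1 H
  Total hydrogens = 21.
Molecular formula: C11H21NO3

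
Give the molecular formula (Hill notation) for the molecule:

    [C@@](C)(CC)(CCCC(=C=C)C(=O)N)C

Heavy atoms from the SMILES: 12 C, 1 N, 1 O.
Implicit hydrogens by atom environment:
  5 × C: 2 H each → 10
  4 × C: no H
  3 × C: 3 H each → 9
  1 × N: 2 H
  1 × O: no H
  Total hydrogens = 21.
Molecular formula: C12H21NO

C12H21NO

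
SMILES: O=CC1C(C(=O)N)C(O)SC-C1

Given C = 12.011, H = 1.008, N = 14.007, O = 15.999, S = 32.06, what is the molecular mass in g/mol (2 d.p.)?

Molecular formula: C7H11NO3S.
M = 7×12.011 + 11×1.008 + 1×14.007 + 3×15.999 + 1×32.06 = 189.23 g/mol.

189.23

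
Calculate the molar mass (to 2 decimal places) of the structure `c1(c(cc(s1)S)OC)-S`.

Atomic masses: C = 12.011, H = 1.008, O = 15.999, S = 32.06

178.28

Molecular formula: C5H6OS3.
M = 5×12.011 + 6×1.008 + 1×15.999 + 3×32.06 = 178.28 g/mol.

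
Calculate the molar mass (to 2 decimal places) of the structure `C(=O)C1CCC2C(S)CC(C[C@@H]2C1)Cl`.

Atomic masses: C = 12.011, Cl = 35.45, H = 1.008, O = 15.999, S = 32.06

232.77

Molecular formula: C11H17ClOS.
M = 11×12.011 + 1×35.45 + 17×1.008 + 1×15.999 + 1×32.06 = 232.77 g/mol.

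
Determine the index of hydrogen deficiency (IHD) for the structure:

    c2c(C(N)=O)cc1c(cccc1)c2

8

Molecular formula from the SMILES: C11H9NO.
DoU = (2C + 2 + N − H − X)/2 = (2·11 + 2 + 1 − 9 − 0)/2 = 16/2 = 8.
(Structurally: 2 ring(s) + 6 π bond(s) = 8.)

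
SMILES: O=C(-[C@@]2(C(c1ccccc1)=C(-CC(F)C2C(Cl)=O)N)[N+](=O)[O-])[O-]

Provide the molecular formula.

C14H11ClFN2O5-

Heavy atoms from the SMILES: 14 C, 1 Cl, 1 F, 2 N, 5 O.
Implicit hydrogens by atom environment:
  5 × C (aromatic): 1 H each → 5
  5 × C: no H
  3 × O: no H
  2 × C: 1 H each → 2
  2 × O (charge -1): no H
  1 × C: 2 H
  1 × C (aromatic): no H
  1 × Cl: no H
  1 × F: no H
  1 × N: 2 H
  1 × N (charge +1): no H
  Total hydrogens = 11.
Net charge -1.
Molecular formula: C14H11ClFN2O5-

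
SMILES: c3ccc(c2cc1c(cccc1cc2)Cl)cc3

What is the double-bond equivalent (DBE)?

11

Molecular formula from the SMILES: C16H11Cl.
DoU = (2C + 2 + N − H − X)/2 = (2·16 + 2 + 0 − 11 − 1)/2 = 22/2 = 11.
(Structurally: 3 ring(s) + 8 π bond(s) = 11.)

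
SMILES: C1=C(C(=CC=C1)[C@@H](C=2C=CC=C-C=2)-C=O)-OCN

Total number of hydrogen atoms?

Hydrogens are implicit in SMILES; fill each atom to its normal valence:
  9 × C (aromatic): 1 H each → 9
  3 × C (aromatic): no H
  2 × C: 1 H each → 2
  2 × O: no H
  1 × C: 2 H
  1 × N: 2 H
  Total hydrogens = 15.

15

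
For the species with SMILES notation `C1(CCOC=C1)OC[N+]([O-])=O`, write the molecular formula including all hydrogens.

C6H9NO4

Heavy atoms from the SMILES: 6 C, 1 N, 4 O.
Implicit hydrogens by atom environment:
  3 × C: 2 H each → 6
  3 × C: 1 H each → 3
  3 × O: no H
  1 × N (charge +1): no H
  1 × O (charge -1): no H
  Total hydrogens = 9.
Molecular formula: C6H9NO4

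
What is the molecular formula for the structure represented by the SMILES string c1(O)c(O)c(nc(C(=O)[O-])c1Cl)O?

C6H3ClNO5-

Heavy atoms from the SMILES: 6 C, 1 Cl, 1 N, 5 O.
Implicit hydrogens by atom environment:
  5 × C (aromatic): no H
  3 × O: 1 H each → 3
  1 × C: no H
  1 × Cl: no H
  1 × N (aromatic): no H
  1 × O: no H
  1 × O (charge -1): no H
  Total hydrogens = 3.
Net charge -1.
Molecular formula: C6H3ClNO5-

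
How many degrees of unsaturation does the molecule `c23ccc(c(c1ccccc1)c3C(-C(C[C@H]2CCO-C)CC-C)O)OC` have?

9

Molecular formula from the SMILES: C23H30O3.
DoU = (2C + 2 + N − H − X)/2 = (2·23 + 2 + 0 − 30 − 0)/2 = 18/2 = 9.
(Structurally: 3 ring(s) + 6 π bond(s) = 9.)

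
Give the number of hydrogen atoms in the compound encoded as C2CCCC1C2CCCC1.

18

Hydrogens are implicit in SMILES; fill each atom to its normal valence:
  8 × C: 2 H each → 16
  2 × C: 1 H each → 2
  Total hydrogens = 18.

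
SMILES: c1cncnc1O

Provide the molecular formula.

Heavy atoms from the SMILES: 4 C, 2 N, 1 O.
Implicit hydrogens by atom environment:
  3 × C (aromatic): 1 H each → 3
  2 × N (aromatic): no H
  1 × C (aromatic): no H
  1 × O: 1 H
  Total hydrogens = 4.
Molecular formula: C4H4N2O

C4H4N2O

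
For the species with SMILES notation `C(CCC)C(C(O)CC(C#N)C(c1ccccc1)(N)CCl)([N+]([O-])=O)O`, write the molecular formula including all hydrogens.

Heavy atoms from the SMILES: 17 C, 1 Cl, 3 N, 4 O.
Implicit hydrogens by atom environment:
  5 × C: 2 H each → 10
  5 × C (aromatic): 1 H each → 5
  3 × C: no H
  2 × C: 1 H each → 2
  2 × O: 1 H each → 2
  1 × C: 3 H
  1 × C (aromatic): no H
  1 × Cl: no H
  1 × N: 2 H
  1 × N: no H
  1 × N (charge +1): no H
  1 × O: no H
  1 × O (charge -1): no H
  Total hydrogens = 24.
Molecular formula: C17H24ClN3O4

C17H24ClN3O4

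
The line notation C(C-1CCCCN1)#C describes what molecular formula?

C7H11N

Heavy atoms from the SMILES: 7 C, 1 N.
Implicit hydrogens by atom environment:
  4 × C: 2 H each → 8
  2 × C: 1 H each → 2
  1 × C: no H
  1 × N: 1 H
  Total hydrogens = 11.
Molecular formula: C7H11N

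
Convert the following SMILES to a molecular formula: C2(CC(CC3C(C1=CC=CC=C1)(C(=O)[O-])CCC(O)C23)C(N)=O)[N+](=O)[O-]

Heavy atoms from the SMILES: 18 C, 2 N, 6 O.
Implicit hydrogens by atom environment:
  5 × C: 1 H each → 5
  5 × C (aromatic): 1 H each → 5
  4 × C: 2 H each → 8
  3 × C: no H
  3 × O: no H
  2 × O (charge -1): no H
  1 × C (aromatic): no H
  1 × N: 2 H
  1 × N (charge +1): no H
  1 × O: 1 H
  Total hydrogens = 21.
Net charge -1.
Molecular formula: C18H21N2O6-

C18H21N2O6-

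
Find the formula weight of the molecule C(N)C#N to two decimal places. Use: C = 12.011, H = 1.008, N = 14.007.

56.07

Molecular formula: C2H4N2.
M = 2×12.011 + 4×1.008 + 2×14.007 = 56.07 g/mol.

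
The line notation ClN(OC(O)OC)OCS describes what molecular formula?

C3H8ClNO4S

Heavy atoms from the SMILES: 3 C, 1 Cl, 1 N, 4 O, 1 S.
Implicit hydrogens by atom environment:
  3 × O: no H
  1 × C: 3 H
  1 × C: 2 H
  1 × C: 1 H
  1 × Cl: no H
  1 × N: no H
  1 × O: 1 H
  1 × S: 1 H
  Total hydrogens = 8.
Molecular formula: C3H8ClNO4S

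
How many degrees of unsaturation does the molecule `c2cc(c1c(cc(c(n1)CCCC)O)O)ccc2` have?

Molecular formula from the SMILES: C15H17NO2.
DoU = (2C + 2 + N − H − X)/2 = (2·15 + 2 + 1 − 17 − 0)/2 = 16/2 = 8.
(Structurally: 2 ring(s) + 6 π bond(s) = 8.)

8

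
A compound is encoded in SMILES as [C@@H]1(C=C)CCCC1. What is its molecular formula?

C7H12

Heavy atoms from the SMILES: 7 C.
Implicit hydrogens by atom environment:
  5 × C: 2 H each → 10
  2 × C: 1 H each → 2
  Total hydrogens = 12.
Molecular formula: C7H12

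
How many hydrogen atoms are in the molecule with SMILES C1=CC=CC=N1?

5

Hydrogens are implicit in SMILES; fill each atom to its normal valence:
  5 × C (aromatic): 1 H each → 5
  1 × N (aromatic): no H
  Total hydrogens = 5.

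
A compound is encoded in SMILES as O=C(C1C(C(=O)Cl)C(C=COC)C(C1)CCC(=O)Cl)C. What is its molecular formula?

C14H18Cl2O4

Heavy atoms from the SMILES: 14 C, 2 Cl, 4 O.
Implicit hydrogens by atom environment:
  6 × C: 1 H each → 6
  4 × O: no H
  3 × C: 2 H each → 6
  3 × C: no H
  2 × C: 3 H each → 6
  2 × Cl: no H
  Total hydrogens = 18.
Molecular formula: C14H18Cl2O4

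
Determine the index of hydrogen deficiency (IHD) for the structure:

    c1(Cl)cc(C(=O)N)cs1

Molecular formula from the SMILES: C5H4ClNOS.
DoU = (2C + 2 + N − H − X)/2 = (2·5 + 2 + 1 − 4 − 1)/2 = 8/2 = 4.
(Structurally: 1 ring(s) + 3 π bond(s) = 4.)

4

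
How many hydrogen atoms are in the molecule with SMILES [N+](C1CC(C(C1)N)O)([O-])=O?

10

Hydrogens are implicit in SMILES; fill each atom to its normal valence:
  3 × C: 1 H each → 3
  2 × C: 2 H each → 4
  1 × N: 2 H
  1 × N (charge +1): no H
  1 × O: 1 H
  1 × O: no H
  1 × O (charge -1): no H
  Total hydrogens = 10.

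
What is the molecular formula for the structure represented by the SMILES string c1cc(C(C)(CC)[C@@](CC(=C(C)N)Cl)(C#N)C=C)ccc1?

Heavy atoms from the SMILES: 18 C, 1 Cl, 2 N.
Implicit hydrogens by atom environment:
  5 × C (aromatic): 1 H each → 5
  5 × C: no H
  3 × C: 3 H each → 9
  3 × C: 2 H each → 6
  1 × C: 1 H
  1 × C (aromatic): no H
  1 × Cl: no H
  1 × N: 2 H
  1 × N: no H
  Total hydrogens = 23.
Molecular formula: C18H23ClN2

C18H23ClN2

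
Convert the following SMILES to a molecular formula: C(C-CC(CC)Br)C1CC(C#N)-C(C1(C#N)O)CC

Heavy atoms from the SMILES: 1 Br, 15 C, 2 N, 1 O.
Implicit hydrogens by atom environment:
  6 × C: 2 H each → 12
  4 × C: 1 H each → 4
  3 × C: no H
  2 × C: 3 H each → 6
  2 × N: no H
  1 × Br: no H
  1 × O: 1 H
  Total hydrogens = 23.
Molecular formula: C15H23BrN2O

C15H23BrN2O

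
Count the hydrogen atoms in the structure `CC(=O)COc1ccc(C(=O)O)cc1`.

10

Hydrogens are implicit in SMILES; fill each atom to its normal valence:
  4 × C (aromatic): 1 H each → 4
  3 × O: no H
  2 × C (aromatic): no H
  2 × C: no H
  1 × C: 3 H
  1 × C: 2 H
  1 × O: 1 H
  Total hydrogens = 10.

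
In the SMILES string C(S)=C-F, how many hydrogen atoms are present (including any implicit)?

3

Hydrogens are implicit in SMILES; fill each atom to its normal valence:
  2 × C: 1 H each → 2
  1 × F: no H
  1 × S: 1 H
  Total hydrogens = 3.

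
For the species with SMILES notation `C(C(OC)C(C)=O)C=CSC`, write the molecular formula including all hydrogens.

C8H14O2S

Heavy atoms from the SMILES: 8 C, 2 O, 1 S.
Implicit hydrogens by atom environment:
  3 × C: 3 H each → 9
  3 × C: 1 H each → 3
  2 × O: no H
  1 × C: 2 H
  1 × C: no H
  1 × S: no H
  Total hydrogens = 14.
Molecular formula: C8H14O2S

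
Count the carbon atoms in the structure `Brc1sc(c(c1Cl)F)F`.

4

The symbol for carbon appears 4 times in the SMILES. Lowercase c denotes aromatic carbon and counts toward C.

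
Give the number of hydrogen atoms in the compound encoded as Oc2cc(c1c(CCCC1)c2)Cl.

11

Hydrogens are implicit in SMILES; fill each atom to its normal valence:
  4 × C: 2 H each → 8
  4 × C (aromatic): no H
  2 × C (aromatic): 1 H each → 2
  1 × Cl: no H
  1 × O: 1 H
  Total hydrogens = 11.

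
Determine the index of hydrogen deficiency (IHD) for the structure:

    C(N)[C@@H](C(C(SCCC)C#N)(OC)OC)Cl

Molecular formula from the SMILES: C10H19ClN2O2S.
DoU = (2C + 2 + N − H − X)/2 = (2·10 + 2 + 2 − 19 − 1)/2 = 4/2 = 2.
(Structurally: 0 ring(s) + 2 π bond(s) = 2.)

2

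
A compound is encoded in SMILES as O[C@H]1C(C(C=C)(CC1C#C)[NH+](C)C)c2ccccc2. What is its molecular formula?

C17H22NO+

Heavy atoms from the SMILES: 17 C, 1 N, 1 O.
Implicit hydrogens by atom environment:
  5 × C: 1 H each → 5
  5 × C (aromatic): 1 H each → 5
  2 × C: 3 H each → 6
  2 × C: 2 H each → 4
  2 × C: no H
  1 × C (aromatic): no H
  1 × N (charge +1): 1 H
  1 × O: 1 H
  Total hydrogens = 22.
Net charge +1.
Molecular formula: C17H22NO+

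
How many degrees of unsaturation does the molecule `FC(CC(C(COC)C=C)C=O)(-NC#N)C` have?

4

Molecular formula from the SMILES: C11H17FN2O2.
DoU = (2C + 2 + N − H − X)/2 = (2·11 + 2 + 2 − 17 − 1)/2 = 8/2 = 4.
(Structurally: 0 ring(s) + 4 π bond(s) = 4.)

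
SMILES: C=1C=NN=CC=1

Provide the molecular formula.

Heavy atoms from the SMILES: 4 C, 2 N.
Implicit hydrogens by atom environment:
  4 × C (aromatic): 1 H each → 4
  2 × N (aromatic): no H
  Total hydrogens = 4.
Molecular formula: C4H4N2

C4H4N2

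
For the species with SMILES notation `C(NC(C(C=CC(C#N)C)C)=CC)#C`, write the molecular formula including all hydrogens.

C12H16N2

Heavy atoms from the SMILES: 12 C, 2 N.
Implicit hydrogens by atom environment:
  6 × C: 1 H each → 6
  3 × C: 3 H each → 9
  3 × C: no H
  1 × N: 1 H
  1 × N: no H
  Total hydrogens = 16.
Molecular formula: C12H16N2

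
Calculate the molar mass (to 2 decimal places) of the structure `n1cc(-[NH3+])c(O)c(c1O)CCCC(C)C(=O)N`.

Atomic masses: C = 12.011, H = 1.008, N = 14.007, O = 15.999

Molecular formula: C11H18N3O3+.
M = 11×12.011 + 18×1.008 + 3×14.007 + 3×15.999 = 240.28 g/mol.

240.28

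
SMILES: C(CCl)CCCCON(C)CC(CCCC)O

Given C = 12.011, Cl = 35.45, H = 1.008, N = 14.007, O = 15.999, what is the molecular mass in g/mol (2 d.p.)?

Molecular formula: C13H28ClNO2.
M = 13×12.011 + 1×35.45 + 28×1.008 + 1×14.007 + 2×15.999 = 265.82 g/mol.

265.82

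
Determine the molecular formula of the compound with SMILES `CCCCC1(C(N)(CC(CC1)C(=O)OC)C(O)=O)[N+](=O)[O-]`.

C13H22N2O6

Heavy atoms from the SMILES: 13 C, 2 N, 6 O.
Implicit hydrogens by atom environment:
  6 × C: 2 H each → 12
  4 × C: no H
  4 × O: no H
  2 × C: 3 H each → 6
  1 × C: 1 H
  1 × N: 2 H
  1 × N (charge +1): no H
  1 × O: 1 H
  1 × O (charge -1): no H
  Total hydrogens = 22.
Molecular formula: C13H22N2O6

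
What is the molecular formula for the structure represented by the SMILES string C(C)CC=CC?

Heavy atoms from the SMILES: 6 C.
Implicit hydrogens by atom environment:
  2 × C: 3 H each → 6
  2 × C: 2 H each → 4
  2 × C: 1 H each → 2
  Total hydrogens = 12.
Molecular formula: C6H12

C6H12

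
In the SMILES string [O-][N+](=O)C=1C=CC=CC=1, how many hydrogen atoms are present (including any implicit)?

Hydrogens are implicit in SMILES; fill each atom to its normal valence:
  5 × C (aromatic): 1 H each → 5
  1 × C (aromatic): no H
  1 × N (charge +1): no H
  1 × O: no H
  1 × O (charge -1): no H
  Total hydrogens = 5.

5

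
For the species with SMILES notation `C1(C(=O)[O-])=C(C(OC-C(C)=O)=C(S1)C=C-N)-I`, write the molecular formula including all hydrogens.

C10H9INO4S-

Heavy atoms from the SMILES: 10 C, 1 I, 1 N, 4 O, 1 S.
Implicit hydrogens by atom environment:
  4 × C (aromatic): no H
  3 × O: no H
  2 × C: 1 H each → 2
  2 × C: no H
  1 × C: 3 H
  1 × C: 2 H
  1 × I: no H
  1 × N: 2 H
  1 × O (charge -1): no H
  1 × S (aromatic): no H
  Total hydrogens = 9.
Net charge -1.
Molecular formula: C10H9INO4S-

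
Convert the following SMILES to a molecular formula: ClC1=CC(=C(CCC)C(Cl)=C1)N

C9H11Cl2N

Heavy atoms from the SMILES: 9 C, 2 Cl, 1 N.
Implicit hydrogens by atom environment:
  4 × C (aromatic): no H
  2 × C: 2 H each → 4
  2 × C (aromatic): 1 H each → 2
  2 × Cl: no H
  1 × C: 3 H
  1 × N: 2 H
  Total hydrogens = 11.
Molecular formula: C9H11Cl2N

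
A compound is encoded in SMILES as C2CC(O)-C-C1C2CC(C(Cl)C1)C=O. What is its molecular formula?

C11H17ClO2

Heavy atoms from the SMILES: 11 C, 1 Cl, 2 O.
Implicit hydrogens by atom environment:
  6 × C: 1 H each → 6
  5 × C: 2 H each → 10
  1 × Cl: no H
  1 × O: 1 H
  1 × O: no H
  Total hydrogens = 17.
Molecular formula: C11H17ClO2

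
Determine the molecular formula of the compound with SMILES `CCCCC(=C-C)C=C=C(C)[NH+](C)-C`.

Heavy atoms from the SMILES: 13 C, 1 N.
Implicit hydrogens by atom environment:
  5 × C: 3 H each → 15
  3 × C: 2 H each → 6
  3 × C: no H
  2 × C: 1 H each → 2
  1 × N (charge +1): 1 H
  Total hydrogens = 24.
Net charge +1.
Molecular formula: C13H24N+

C13H24N+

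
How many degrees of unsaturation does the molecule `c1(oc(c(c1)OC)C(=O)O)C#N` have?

Molecular formula from the SMILES: C7H5NO4.
DoU = (2C + 2 + N − H − X)/2 = (2·7 + 2 + 1 − 5 − 0)/2 = 12/2 = 6.
(Structurally: 1 ring(s) + 5 π bond(s) = 6.)

6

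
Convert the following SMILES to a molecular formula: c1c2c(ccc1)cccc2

C10H8

Heavy atoms from the SMILES: 10 C.
Implicit hydrogens by atom environment:
  8 × C (aromatic): 1 H each → 8
  2 × C (aromatic): no H
  Total hydrogens = 8.
Molecular formula: C10H8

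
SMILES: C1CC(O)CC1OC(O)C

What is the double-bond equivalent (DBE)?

Molecular formula from the SMILES: C7H14O3.
DoU = (2C + 2 + N − H − X)/2 = (2·7 + 2 + 0 − 14 − 0)/2 = 2/2 = 1.
(Structurally: 1 ring(s) + 0 π bond(s) = 1.)

1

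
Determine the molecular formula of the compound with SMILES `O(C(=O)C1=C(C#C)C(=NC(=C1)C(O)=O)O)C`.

Heavy atoms from the SMILES: 10 C, 1 N, 5 O.
Implicit hydrogens by atom environment:
  4 × C (aromatic): no H
  3 × C: no H
  3 × O: no H
  2 × O: 1 H each → 2
  1 × C: 3 H
  1 × C (aromatic): 1 H
  1 × C: 1 H
  1 × N (aromatic): no H
  Total hydrogens = 7.
Molecular formula: C10H7NO5

C10H7NO5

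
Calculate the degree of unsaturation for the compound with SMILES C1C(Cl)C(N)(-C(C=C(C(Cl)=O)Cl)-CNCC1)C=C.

Molecular formula from the SMILES: C12H17Cl3N2O.
DoU = (2C + 2 + N − H − X)/2 = (2·12 + 2 + 2 − 17 − 3)/2 = 8/2 = 4.
(Structurally: 1 ring(s) + 3 π bond(s) = 4.)

4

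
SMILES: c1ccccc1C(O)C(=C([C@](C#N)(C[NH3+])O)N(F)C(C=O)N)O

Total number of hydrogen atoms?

Hydrogens are implicit in SMILES; fill each atom to its normal valence:
  5 × C (aromatic): 1 H each → 5
  4 × C: no H
  3 × C: 1 H each → 3
  3 × O: 1 H each → 3
  2 × N: no H
  1 × C: 2 H
  1 × C (aromatic): no H
  1 × F: no H
  1 × N (charge +1): 3 H
  1 × N: 2 H
  1 × O: no H
  Total hydrogens = 18.

18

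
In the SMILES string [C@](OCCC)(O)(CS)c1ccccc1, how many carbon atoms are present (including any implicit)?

11

The symbol for carbon appears 11 times in the SMILES. Lowercase c denotes aromatic carbon and counts toward C.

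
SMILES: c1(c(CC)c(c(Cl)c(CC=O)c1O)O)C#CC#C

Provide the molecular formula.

C14H11ClO3

Heavy atoms from the SMILES: 14 C, 1 Cl, 3 O.
Implicit hydrogens by atom environment:
  6 × C (aromatic): no H
  3 × C: no H
  2 × C: 2 H each → 4
  2 × C: 1 H each → 2
  2 × O: 1 H each → 2
  1 × C: 3 H
  1 × Cl: no H
  1 × O: no H
  Total hydrogens = 11.
Molecular formula: C14H11ClO3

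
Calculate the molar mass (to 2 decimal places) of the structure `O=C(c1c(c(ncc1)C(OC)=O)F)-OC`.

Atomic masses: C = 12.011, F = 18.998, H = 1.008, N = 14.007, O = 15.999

213.16

Molecular formula: C9H8FNO4.
M = 9×12.011 + 1×18.998 + 8×1.008 + 1×14.007 + 4×15.999 = 213.16 g/mol.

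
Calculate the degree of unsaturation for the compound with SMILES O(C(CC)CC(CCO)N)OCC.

0

Molecular formula from the SMILES: C9H21NO3.
DoU = (2C + 2 + N − H − X)/2 = (2·9 + 2 + 1 − 21 − 0)/2 = 0/2 = 0.
(Structurally: 0 ring(s) + 0 π bond(s) = 0.)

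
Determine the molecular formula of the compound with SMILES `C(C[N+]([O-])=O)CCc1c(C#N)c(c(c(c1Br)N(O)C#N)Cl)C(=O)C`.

C14H12BrClN4O4

Heavy atoms from the SMILES: 1 Br, 14 C, 1 Cl, 4 N, 4 O.
Implicit hydrogens by atom environment:
  6 × C (aromatic): no H
  4 × C: 2 H each → 8
  3 × C: no H
  3 × N: no H
  2 × O: no H
  1 × Br: no H
  1 × C: 3 H
  1 × Cl: no H
  1 × N (charge +1): no H
  1 × O: 1 H
  1 × O (charge -1): no H
  Total hydrogens = 12.
Molecular formula: C14H12BrClN4O4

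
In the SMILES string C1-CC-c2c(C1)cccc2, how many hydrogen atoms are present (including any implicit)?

Hydrogens are implicit in SMILES; fill each atom to its normal valence:
  4 × C: 2 H each → 8
  4 × C (aromatic): 1 H each → 4
  2 × C (aromatic): no H
  Total hydrogens = 12.

12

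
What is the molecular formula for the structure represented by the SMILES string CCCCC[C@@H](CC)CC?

C10H22

Heavy atoms from the SMILES: 10 C.
Implicit hydrogens by atom environment:
  6 × C: 2 H each → 12
  3 × C: 3 H each → 9
  1 × C: 1 H
  Total hydrogens = 22.
Molecular formula: C10H22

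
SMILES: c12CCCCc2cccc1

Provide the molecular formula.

Heavy atoms from the SMILES: 10 C.
Implicit hydrogens by atom environment:
  4 × C: 2 H each → 8
  4 × C (aromatic): 1 H each → 4
  2 × C (aromatic): no H
  Total hydrogens = 12.
Molecular formula: C10H12

C10H12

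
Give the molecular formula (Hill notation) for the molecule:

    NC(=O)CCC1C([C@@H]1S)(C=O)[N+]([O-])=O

Heavy atoms from the SMILES: 7 C, 2 N, 4 O, 1 S.
Implicit hydrogens by atom environment:
  3 × C: 1 H each → 3
  3 × O: no H
  2 × C: 2 H each → 4
  2 × C: no H
  1 × N: 2 H
  1 × N (charge +1): no H
  1 × O (charge -1): no H
  1 × S: 1 H
  Total hydrogens = 10.
Molecular formula: C7H10N2O4S

C7H10N2O4S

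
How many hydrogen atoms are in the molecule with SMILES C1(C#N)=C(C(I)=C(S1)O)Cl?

1

Hydrogens are implicit in SMILES; fill each atom to its normal valence:
  4 × C (aromatic): no H
  1 × C: no H
  1 × Cl: no H
  1 × I: no H
  1 × N: no H
  1 × O: 1 H
  1 × S (aromatic): no H
  Total hydrogens = 1.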